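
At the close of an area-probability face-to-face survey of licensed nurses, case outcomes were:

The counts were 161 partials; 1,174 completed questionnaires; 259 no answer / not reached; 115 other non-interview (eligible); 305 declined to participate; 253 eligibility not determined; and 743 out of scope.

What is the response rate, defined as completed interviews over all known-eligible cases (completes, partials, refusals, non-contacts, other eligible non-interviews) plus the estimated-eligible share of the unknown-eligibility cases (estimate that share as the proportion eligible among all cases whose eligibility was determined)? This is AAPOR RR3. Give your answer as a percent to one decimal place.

53.4%

Num: 1174
Eligible (known): 1174 + 161 + 305 + 259 + 115 = 2014
e = 2014 / (2014 + 743) = 2014 / 2757 = 0.7305
Eligible share of unknowns: 0.7305 × 253 = 184.82
Denominator: 2014 + 184.82 = 2198.82
RR3 = 1174 / 2198.82 = 0.5339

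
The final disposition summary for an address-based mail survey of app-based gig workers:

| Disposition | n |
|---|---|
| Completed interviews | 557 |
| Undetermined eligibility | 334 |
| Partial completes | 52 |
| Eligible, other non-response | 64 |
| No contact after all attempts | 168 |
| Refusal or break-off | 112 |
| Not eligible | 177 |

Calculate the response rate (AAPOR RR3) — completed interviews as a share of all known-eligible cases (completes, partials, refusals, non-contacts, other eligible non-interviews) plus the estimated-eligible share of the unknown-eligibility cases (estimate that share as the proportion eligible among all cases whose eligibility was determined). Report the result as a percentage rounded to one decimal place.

Top → 557
Determined eligible → 557 + 52 + 112 + 168 + 64 = 953
e = 953 / (953 + 177) = 953 / 1130 = 0.8434
Eligible share of unknowns → 0.8434 × 334 = 281.70
Base → 953 + 281.70 = 1234.70
RR3 = 557 / 1234.70 = 0.4511

45.1%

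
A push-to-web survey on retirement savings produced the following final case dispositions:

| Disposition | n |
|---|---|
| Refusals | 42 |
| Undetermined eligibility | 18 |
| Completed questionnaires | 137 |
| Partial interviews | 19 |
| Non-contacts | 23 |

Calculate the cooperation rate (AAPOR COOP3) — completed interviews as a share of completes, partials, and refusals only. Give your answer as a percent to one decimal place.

69.2%

Numerator = 137
Base = 137 + 19 + 42 = 198
COOP3 = 137 / 198 = 0.6919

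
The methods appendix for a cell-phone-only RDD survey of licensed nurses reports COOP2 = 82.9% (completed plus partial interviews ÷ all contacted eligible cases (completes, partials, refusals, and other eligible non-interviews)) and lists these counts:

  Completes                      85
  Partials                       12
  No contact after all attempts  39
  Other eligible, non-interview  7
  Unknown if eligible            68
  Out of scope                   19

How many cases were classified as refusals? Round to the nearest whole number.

13

Num = 85 + 12 = 97
COOP2 = 97 / D = 0.829
D = 97 / 0.829 = 117.0
Rest of base = 104
refusals = 117.0 − 104 ≈ 13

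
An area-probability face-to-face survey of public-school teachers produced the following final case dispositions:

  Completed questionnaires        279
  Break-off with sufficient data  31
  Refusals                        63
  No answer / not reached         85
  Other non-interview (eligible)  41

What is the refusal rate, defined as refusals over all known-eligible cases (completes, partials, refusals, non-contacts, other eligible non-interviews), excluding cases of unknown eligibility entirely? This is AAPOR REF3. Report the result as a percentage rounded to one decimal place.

Numerator → 63
Denom → 279 + 31 + 63 + 85 + 41 = 499
REF3 = 63 / 499 = 0.1263

12.6%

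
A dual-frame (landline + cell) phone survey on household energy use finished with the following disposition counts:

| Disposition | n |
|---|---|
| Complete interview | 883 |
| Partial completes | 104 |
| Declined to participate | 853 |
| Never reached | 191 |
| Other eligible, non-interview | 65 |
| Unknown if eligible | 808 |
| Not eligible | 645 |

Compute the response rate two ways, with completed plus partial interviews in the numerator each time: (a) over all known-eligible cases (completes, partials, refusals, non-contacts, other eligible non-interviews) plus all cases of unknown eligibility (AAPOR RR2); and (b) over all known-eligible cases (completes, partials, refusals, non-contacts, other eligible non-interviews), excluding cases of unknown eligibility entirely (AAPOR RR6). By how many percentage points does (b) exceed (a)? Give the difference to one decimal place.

Num: 883 + 104 = 987
Denominator: 883 + 104 + 853 + 191 + 65 + 808 = 2904
RR2 = 987 / 2904 = 0.3399
Denominator: 883 + 104 + 853 + 191 + 65 = 2096
RR6 = 987 / 2096 = 0.4709
Difference = 47.09 − 33.99 = 13.10 percentage points

13.1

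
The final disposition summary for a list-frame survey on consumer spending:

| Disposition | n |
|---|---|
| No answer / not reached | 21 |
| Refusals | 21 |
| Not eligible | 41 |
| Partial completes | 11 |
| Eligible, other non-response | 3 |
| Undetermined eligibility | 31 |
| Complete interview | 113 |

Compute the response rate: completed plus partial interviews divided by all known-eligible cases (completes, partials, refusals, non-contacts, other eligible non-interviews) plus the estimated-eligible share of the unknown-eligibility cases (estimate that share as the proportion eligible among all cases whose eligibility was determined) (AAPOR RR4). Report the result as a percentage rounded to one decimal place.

63.9%

Top: 113 + 11 = 124
Determined eligible: 113 + 11 + 21 + 21 + 3 = 169
e = 169 / (169 + 41) = 169 / 210 = 0.8048
e × U: 0.8048 × 31 = 24.95
Denominator: 169 + 24.95 = 193.95
RR4 = 124 / 193.95 = 0.6393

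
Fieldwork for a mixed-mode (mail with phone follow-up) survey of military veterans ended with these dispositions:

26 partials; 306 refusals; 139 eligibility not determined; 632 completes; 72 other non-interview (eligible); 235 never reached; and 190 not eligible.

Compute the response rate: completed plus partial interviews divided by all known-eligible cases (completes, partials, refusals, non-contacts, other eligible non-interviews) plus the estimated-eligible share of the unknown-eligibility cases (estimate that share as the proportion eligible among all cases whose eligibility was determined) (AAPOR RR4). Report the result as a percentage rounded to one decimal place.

47.3%

Top: 632 + 26 = 658
Eligible (known): 632 + 26 + 306 + 235 + 72 = 1271
e = 1271 / (1271 + 190) = 1271 / 1461 = 0.8700
Estimated eligible among unknowns: 0.8700 × 139 = 120.93
Denom: 1271 + 120.93 = 1391.93
RR4 = 658 / 1391.93 = 0.4727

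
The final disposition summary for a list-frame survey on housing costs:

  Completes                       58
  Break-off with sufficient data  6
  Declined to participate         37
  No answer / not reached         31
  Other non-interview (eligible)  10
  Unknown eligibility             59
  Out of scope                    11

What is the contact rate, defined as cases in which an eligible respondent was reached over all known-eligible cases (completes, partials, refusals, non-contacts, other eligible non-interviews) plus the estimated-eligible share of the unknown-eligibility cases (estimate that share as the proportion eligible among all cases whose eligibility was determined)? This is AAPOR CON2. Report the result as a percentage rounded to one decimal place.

56.4%

Num: 58 + 6 + 37 + 10 = 111
Determined eligible: 58 + 6 + 37 + 31 + 10 = 142
e = 142 / (142 + 11) = 142 / 153 = 0.9281
e × U: 0.9281 × 59 = 54.76
Denom: 142 + 54.76 = 196.76
CON2 = 111 / 196.76 = 0.5641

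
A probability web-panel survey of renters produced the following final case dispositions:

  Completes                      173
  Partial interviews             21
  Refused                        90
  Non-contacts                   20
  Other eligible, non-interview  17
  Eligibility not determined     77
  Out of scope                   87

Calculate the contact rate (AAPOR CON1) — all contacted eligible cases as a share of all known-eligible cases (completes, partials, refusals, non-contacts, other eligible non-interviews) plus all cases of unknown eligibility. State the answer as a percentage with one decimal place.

75.6%

Top = 173 + 21 + 90 + 17 = 301
Denom = 173 + 21 + 90 + 20 + 17 + 77 = 398
CON1 = 301 / 398 = 0.7563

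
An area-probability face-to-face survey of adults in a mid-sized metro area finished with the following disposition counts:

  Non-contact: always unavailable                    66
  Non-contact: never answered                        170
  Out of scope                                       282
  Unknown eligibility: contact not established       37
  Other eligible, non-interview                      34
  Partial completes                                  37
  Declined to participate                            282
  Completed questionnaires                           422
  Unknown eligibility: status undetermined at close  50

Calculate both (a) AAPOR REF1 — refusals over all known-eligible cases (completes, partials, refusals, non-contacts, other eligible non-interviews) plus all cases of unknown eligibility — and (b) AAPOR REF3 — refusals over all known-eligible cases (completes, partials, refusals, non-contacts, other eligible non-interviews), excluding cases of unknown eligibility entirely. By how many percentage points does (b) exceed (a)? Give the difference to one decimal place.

Never reached = 170 + 66 = 236
Undetermined eligibility = 37 + 50 = 87
Top: 282
Base: 422 + 37 + 282 + 236 + 34 + 87 = 1098
REF1 = 282 / 1098 = 0.2568
Base: 422 + 37 + 282 + 236 + 34 = 1011
REF3 = 282 / 1011 = 0.2789
Difference = 27.89 − 25.68 = 2.21 percentage points

2.2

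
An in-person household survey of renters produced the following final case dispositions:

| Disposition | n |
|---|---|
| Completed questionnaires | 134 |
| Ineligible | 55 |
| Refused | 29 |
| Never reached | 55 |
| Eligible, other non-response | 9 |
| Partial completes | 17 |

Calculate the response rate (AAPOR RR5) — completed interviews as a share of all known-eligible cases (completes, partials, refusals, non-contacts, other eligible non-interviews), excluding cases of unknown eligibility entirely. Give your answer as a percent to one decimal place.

54.9%

Top = 134
Denominator = 134 + 17 + 29 + 55 + 9 = 244
RR5 = 134 / 244 = 0.5492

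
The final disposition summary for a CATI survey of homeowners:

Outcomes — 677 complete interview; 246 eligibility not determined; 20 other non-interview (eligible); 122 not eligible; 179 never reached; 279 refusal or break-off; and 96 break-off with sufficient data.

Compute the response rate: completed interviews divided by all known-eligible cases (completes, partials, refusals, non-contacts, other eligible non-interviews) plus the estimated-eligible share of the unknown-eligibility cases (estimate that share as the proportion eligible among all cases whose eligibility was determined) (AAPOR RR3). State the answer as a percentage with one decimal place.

Numerator → 677
Eligible (known) → 677 + 96 + 279 + 179 + 20 = 1251
e = 1251 / (1251 + 122) = 1251 / 1373 = 0.9111
Eligible share of unknowns → 0.9111 × 246 = 224.13
Base → 1251 + 224.13 = 1475.13
RR3 = 677 / 1475.13 = 0.4589

45.9%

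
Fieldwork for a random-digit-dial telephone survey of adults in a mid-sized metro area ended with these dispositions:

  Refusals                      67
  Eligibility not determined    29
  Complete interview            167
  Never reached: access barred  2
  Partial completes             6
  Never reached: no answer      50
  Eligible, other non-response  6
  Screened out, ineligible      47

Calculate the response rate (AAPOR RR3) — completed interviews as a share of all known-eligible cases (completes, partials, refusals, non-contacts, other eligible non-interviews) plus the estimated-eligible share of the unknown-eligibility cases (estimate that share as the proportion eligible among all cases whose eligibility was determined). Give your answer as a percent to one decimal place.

No contact after all attempts = 50 + 2 = 52
Numerator → 167
Known eligible → 167 + 6 + 67 + 52 + 6 = 298
e = 298 / (298 + 47) = 298 / 345 = 0.8638
Estimated eligible among unknowns → 0.8638 × 29 = 25.05
Base → 298 + 25.05 = 323.05
RR3 = 167 / 323.05 = 0.5169

51.7%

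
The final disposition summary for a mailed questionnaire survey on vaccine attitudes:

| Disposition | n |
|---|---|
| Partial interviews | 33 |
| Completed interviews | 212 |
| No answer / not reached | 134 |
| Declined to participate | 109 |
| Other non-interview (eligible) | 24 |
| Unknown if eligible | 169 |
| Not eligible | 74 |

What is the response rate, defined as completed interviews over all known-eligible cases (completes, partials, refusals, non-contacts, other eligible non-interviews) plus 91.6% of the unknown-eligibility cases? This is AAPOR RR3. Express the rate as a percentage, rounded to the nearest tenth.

Top = 212
Determined eligible = 212 + 33 + 109 + 134 + 24 = 512
e × U = 0.9160 × 169 = 154.80
Denom = 512 + 154.80 = 666.80
RR3 = 212 / 666.80 = 0.3179

31.8%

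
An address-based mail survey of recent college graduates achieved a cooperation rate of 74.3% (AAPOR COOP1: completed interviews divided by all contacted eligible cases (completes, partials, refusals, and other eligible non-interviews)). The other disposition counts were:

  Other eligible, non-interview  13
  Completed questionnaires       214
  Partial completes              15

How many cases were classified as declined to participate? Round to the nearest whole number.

46

COOP1 = 214 / D = 0.743
D = 214 / 0.743 = 288.0
Remaining denominator categories sum to 242
declined to participate = 288.0 − 242 ≈ 46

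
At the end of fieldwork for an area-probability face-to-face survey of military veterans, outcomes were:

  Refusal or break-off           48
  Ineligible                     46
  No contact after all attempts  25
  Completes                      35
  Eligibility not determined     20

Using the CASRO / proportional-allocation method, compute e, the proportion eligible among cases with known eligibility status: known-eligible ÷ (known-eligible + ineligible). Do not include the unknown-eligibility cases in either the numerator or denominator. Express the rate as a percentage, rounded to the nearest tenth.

Determined eligible → 35 + 48 + 25 = 108
e = 108 / (108 + 46) = 108 / 154 = 0.7013

70.1%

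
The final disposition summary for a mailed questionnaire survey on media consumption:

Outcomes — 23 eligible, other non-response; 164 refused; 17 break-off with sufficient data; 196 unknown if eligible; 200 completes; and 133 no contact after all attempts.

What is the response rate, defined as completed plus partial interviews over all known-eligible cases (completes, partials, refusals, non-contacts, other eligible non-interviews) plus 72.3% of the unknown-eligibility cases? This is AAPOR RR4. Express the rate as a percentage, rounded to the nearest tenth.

32.0%

Top: 200 + 17 = 217
Eligible (known): 200 + 17 + 164 + 133 + 23 = 537
Eligible share of unknowns: 0.7230 × 196 = 141.71
Denom: 537 + 141.71 = 678.71
RR4 = 217 / 678.71 = 0.3197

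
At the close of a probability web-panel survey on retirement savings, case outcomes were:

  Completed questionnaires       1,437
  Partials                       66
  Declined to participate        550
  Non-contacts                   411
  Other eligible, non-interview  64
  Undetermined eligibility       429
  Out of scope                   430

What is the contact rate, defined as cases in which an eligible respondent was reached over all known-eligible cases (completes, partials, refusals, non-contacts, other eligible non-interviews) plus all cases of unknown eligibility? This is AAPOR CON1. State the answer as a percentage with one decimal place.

71.6%

Top: 1437 + 66 + 550 + 64 = 2117
Base: 1437 + 66 + 550 + 411 + 64 + 429 = 2957
CON1 = 2117 / 2957 = 0.7159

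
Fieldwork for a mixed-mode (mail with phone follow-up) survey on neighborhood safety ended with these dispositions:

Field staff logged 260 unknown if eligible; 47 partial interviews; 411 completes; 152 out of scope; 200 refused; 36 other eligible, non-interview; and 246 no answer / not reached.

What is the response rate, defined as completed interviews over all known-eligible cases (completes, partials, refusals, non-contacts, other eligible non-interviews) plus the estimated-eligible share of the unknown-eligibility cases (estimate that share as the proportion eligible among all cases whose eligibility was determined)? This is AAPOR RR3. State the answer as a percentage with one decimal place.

35.3%

Numerator → 411
Determined eligible → 411 + 47 + 200 + 246 + 36 = 940
e = 940 / (940 + 152) = 940 / 1092 = 0.8608
Eligible share of unknowns → 0.8608 × 260 = 223.81
Denom → 940 + 223.81 = 1163.81
RR3 = 411 / 1163.81 = 0.3532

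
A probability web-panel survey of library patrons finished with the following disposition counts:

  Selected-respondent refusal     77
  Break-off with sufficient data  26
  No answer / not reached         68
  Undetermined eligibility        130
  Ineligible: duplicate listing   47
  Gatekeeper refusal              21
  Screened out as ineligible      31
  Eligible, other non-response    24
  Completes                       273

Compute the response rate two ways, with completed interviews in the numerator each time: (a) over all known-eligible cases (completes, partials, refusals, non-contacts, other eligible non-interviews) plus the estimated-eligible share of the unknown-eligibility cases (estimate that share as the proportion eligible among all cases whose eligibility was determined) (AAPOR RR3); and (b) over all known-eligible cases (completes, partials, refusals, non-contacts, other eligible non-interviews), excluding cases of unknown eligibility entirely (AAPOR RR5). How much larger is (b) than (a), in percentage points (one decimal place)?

10.4

Refusal or break-off = 21 + 77 = 98
Screened out, ineligible = 31 + 47 = 78
Numerator = 273
Determined eligible = 273 + 26 + 98 + 68 + 24 = 489
e = 489 / (489 + 78) = 489 / 567 = 0.8624
Eligible share of unknowns = 0.8624 × 130 = 112.11
Denominator = 489 + 112.11 = 601.11
RR3 = 273 / 601.11 = 0.4542
Denominator = 273 + 26 + 98 + 68 + 24 = 489
RR5 = 273 / 489 = 0.5583
Difference = 55.83 − 45.42 = 10.41 percentage points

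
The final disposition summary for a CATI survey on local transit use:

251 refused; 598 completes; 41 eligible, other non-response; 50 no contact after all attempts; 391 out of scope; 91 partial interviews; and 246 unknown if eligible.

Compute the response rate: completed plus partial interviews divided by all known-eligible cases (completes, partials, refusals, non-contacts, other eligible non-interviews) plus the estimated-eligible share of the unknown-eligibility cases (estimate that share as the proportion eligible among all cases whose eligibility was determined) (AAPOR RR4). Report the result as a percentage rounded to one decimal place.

57.0%

Num → 598 + 91 = 689
Determined eligible → 598 + 91 + 251 + 50 + 41 = 1031
e = 1031 / (1031 + 391) = 1031 / 1422 = 0.7250
e × U → 0.7250 × 246 = 178.35
Denominator → 1031 + 178.35 = 1209.35
RR4 = 689 / 1209.35 = 0.5697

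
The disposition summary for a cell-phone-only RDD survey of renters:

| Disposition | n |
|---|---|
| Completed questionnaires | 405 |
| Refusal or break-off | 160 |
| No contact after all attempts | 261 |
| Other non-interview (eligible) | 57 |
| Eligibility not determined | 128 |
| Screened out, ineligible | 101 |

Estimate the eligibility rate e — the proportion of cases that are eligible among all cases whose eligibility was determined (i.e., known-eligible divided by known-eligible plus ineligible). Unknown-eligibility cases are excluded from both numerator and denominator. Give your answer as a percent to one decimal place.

89.7%

Determined eligible: 405 + 160 + 261 + 57 = 883
e = 883 / (883 + 101) = 883 / 984 = 0.8974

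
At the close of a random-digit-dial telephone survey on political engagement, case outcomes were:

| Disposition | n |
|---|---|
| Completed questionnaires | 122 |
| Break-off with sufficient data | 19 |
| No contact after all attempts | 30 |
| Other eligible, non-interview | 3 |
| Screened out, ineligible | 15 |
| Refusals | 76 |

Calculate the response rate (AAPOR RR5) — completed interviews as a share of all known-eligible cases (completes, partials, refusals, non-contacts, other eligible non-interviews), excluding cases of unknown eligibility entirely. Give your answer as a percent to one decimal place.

Top → 122
Base → 122 + 19 + 76 + 30 + 3 = 250
RR5 = 122 / 250 = 0.4880

48.8%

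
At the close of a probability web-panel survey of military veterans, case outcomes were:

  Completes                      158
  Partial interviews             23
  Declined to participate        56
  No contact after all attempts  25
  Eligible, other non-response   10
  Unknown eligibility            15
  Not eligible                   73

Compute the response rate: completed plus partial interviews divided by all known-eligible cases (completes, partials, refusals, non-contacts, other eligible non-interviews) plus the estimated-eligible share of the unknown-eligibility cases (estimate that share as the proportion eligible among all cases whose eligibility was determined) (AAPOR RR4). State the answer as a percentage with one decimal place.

Num → 158 + 23 = 181
Known eligible → 158 + 23 + 56 + 25 + 10 = 272
e = 272 / (272 + 73) = 272 / 345 = 0.7884
Estimated eligible among unknowns → 0.7884 × 15 = 11.83
Denom → 272 + 11.83 = 283.83
RR4 = 181 / 283.83 = 0.6377

63.8%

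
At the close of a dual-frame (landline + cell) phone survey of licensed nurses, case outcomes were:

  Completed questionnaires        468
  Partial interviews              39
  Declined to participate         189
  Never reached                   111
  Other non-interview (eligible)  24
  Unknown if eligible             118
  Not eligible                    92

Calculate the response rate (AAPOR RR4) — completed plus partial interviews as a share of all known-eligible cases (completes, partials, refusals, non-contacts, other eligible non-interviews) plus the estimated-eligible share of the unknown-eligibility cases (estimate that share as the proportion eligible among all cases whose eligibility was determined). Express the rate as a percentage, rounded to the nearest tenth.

54.1%

Num = 468 + 39 = 507
Known eligible = 468 + 39 + 189 + 111 + 24 = 831
e = 831 / (831 + 92) = 831 / 923 = 0.9003
Eligible share of unknowns = 0.9003 × 118 = 106.24
Base = 831 + 106.24 = 937.24
RR4 = 507 / 937.24 = 0.5410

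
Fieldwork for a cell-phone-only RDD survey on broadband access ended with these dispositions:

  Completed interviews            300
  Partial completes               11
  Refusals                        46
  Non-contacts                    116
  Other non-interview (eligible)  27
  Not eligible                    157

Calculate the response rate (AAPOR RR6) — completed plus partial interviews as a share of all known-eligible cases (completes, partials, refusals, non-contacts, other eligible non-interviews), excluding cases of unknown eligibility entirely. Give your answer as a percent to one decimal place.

Num → 300 + 11 = 311
Denominator → 300 + 11 + 46 + 116 + 27 = 500
RR6 = 311 / 500 = 0.6220

62.2%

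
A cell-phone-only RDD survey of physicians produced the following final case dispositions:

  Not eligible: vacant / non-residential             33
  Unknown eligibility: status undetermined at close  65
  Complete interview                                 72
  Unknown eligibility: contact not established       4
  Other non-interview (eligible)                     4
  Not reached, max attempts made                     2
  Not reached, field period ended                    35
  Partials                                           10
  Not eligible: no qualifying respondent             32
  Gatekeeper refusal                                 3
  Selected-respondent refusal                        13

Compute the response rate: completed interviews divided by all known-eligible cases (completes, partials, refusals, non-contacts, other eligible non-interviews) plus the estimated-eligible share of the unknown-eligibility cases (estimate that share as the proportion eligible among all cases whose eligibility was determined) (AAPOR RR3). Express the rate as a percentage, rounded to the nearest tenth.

Refused = 3 + 13 = 16
Never reached = 35 + 2 = 37
Eligibility not determined = 4 + 65 = 69
Screened out, ineligible = 32 + 33 = 65
Top → 72
Known eligible → 72 + 10 + 16 + 37 + 4 = 139
e = 139 / (139 + 65) = 139 / 204 = 0.6814
Estimated eligible among unknowns → 0.6814 × 69 = 47.02
Denom → 139 + 47.02 = 186.02
RR3 = 72 / 186.02 = 0.3871

38.7%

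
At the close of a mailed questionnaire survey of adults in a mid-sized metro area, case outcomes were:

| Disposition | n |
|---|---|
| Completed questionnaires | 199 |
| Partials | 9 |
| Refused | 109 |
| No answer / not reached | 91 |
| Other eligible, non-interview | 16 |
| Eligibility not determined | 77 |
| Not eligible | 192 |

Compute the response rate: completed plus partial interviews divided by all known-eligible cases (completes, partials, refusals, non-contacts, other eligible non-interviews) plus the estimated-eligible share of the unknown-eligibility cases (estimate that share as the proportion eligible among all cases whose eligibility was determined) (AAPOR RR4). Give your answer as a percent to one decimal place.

Top → 199 + 9 = 208
Determined eligible → 199 + 9 + 109 + 91 + 16 = 424
e = 424 / (424 + 192) = 424 / 616 = 0.6883
Estimated eligible among unknowns → 0.6883 × 77 = 53.00
Denom → 424 + 53.00 = 477.00
RR4 = 208 / 477.00 = 0.4361

43.6%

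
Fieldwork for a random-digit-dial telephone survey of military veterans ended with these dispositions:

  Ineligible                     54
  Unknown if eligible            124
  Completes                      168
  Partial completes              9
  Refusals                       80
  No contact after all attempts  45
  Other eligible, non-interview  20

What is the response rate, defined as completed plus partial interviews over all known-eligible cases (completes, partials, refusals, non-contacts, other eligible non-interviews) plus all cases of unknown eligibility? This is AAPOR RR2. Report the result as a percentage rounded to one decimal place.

39.7%

Num = 168 + 9 = 177
Base = 168 + 9 + 80 + 45 + 20 + 124 = 446
RR2 = 177 / 446 = 0.3969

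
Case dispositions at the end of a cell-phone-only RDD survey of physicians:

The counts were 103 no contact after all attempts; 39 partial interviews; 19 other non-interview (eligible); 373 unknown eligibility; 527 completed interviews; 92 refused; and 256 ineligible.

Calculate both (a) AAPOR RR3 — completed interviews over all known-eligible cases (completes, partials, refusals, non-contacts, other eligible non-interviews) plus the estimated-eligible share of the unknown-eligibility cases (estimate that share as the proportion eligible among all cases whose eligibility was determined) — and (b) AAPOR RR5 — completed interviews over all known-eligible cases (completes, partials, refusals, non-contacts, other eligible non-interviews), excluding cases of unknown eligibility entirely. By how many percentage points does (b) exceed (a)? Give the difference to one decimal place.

17.9

Num: 527
Eligible (known): 527 + 39 + 92 + 103 + 19 = 780
e = 780 / (780 + 256) = 780 / 1036 = 0.7529
e × U: 0.7529 × 373 = 280.83
Denominator: 780 + 280.83 = 1060.83
RR3 = 527 / 1060.83 = 0.4968
Denominator: 527 + 39 + 92 + 103 + 19 = 780
RR5 = 527 / 780 = 0.6756
Difference = 67.56 − 49.68 = 17.88 percentage points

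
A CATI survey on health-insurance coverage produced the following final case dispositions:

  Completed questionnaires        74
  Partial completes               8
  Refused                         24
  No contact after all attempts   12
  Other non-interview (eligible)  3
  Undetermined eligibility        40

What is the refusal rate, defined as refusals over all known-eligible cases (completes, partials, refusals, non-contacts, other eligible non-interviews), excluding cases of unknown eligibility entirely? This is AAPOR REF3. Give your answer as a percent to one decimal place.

19.8%

Num: 24
Denom: 74 + 8 + 24 + 12 + 3 = 121
REF3 = 24 / 121 = 0.1983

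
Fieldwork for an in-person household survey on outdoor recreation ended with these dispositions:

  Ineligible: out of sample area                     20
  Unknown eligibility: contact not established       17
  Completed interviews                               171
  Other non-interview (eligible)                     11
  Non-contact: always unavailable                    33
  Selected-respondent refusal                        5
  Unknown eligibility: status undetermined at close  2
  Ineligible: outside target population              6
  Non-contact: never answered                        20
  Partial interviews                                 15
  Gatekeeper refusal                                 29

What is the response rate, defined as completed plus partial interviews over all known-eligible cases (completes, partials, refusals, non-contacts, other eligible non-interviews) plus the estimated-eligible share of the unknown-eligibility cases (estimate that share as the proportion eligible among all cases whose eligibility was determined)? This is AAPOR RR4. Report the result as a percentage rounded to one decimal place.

Declined to participate = 29 + 5 = 34
Never reached = 20 + 33 = 53
Unknown eligibility = 17 + 2 = 19
Out of scope = 6 + 20 = 26
Num: 171 + 15 = 186
Known eligible: 171 + 15 + 34 + 53 + 11 = 284
e = 284 / (284 + 26) = 284 / 310 = 0.9161
Eligible share of unknowns: 0.9161 × 19 = 17.41
Denominator: 284 + 17.41 = 301.41
RR4 = 186 / 301.41 = 0.6171

61.7%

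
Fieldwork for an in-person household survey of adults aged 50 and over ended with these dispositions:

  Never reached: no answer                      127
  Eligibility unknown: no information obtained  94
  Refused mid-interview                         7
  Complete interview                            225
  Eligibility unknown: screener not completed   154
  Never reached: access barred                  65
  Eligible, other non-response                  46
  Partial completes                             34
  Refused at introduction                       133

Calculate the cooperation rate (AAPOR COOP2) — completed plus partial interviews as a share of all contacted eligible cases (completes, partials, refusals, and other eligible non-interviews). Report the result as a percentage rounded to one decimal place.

Declined to participate = 133 + 7 = 140
No contact after all attempts = 127 + 65 = 192
Eligibility not determined = 154 + 94 = 248
Numerator = 225 + 34 = 259
Base = 225 + 34 + 140 + 46 = 445
COOP2 = 259 / 445 = 0.5820

58.2%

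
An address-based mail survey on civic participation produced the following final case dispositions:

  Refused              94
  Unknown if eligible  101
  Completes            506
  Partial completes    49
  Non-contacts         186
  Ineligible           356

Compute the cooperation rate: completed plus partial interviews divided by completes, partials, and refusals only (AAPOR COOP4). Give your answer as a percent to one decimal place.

85.5%

Top = 506 + 49 = 555
Denominator = 506 + 49 + 94 = 649
COOP4 = 555 / 649 = 0.8552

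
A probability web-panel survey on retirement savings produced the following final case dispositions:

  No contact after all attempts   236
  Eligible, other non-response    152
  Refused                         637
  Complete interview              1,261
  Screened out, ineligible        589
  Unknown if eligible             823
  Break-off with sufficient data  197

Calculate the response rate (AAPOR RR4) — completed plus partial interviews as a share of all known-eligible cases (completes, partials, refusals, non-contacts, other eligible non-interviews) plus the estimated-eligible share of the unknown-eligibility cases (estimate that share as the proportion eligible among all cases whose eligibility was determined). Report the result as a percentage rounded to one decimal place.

46.3%

Numerator = 1261 + 197 = 1458
Known eligible = 1261 + 197 + 637 + 236 + 152 = 2483
e = 2483 / (2483 + 589) = 2483 / 3072 = 0.8083
Estimated eligible among unknowns = 0.8083 × 823 = 665.23
Denom = 2483 + 665.23 = 3148.23
RR4 = 1458 / 3148.23 = 0.4631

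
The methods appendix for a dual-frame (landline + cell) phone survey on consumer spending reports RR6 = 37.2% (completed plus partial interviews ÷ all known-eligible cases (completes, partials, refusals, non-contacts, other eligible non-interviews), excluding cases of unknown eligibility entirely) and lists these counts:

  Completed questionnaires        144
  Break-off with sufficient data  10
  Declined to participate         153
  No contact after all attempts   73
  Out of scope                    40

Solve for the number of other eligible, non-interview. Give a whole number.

Num = 144 + 10 = 154
RR6 = 154 / D = 0.372
D = 154 / 0.372 = 414.0
Other denominator terms total 380
other eligible, non-interview = 414.0 − 380 ≈ 34

34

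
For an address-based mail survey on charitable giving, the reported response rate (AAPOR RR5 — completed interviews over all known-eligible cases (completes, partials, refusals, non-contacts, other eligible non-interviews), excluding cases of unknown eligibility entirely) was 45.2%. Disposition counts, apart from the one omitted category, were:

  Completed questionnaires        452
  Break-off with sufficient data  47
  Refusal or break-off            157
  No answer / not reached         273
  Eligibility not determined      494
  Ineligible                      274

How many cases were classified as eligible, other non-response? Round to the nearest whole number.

71

RR5 = 452 / D = 0.452
D = 452 / 0.452 = 1000.0
Other denominator terms total 929
eligible, other non-response = 1000.0 − 929 ≈ 71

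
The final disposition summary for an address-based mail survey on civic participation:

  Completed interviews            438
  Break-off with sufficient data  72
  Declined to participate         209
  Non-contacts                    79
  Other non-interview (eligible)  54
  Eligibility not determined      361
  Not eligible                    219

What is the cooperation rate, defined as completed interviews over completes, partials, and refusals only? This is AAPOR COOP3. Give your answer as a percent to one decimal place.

60.9%

Numerator: 438
Denominator: 438 + 72 + 209 = 719
COOP3 = 438 / 719 = 0.6092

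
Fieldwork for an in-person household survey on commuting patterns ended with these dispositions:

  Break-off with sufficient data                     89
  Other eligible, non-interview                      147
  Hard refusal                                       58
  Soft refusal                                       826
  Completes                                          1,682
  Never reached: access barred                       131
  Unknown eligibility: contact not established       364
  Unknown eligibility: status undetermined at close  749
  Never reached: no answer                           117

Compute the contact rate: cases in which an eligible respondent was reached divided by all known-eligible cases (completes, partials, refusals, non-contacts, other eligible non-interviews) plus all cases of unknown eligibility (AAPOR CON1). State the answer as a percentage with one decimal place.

Declined to participate = 58 + 826 = 884
Non-contacts = 117 + 131 = 248
Unknown eligibility = 364 + 749 = 1113
Top → 1682 + 89 + 884 + 147 = 2802
Base → 1682 + 89 + 884 + 248 + 147 + 1113 = 4163
CON1 = 2802 / 4163 = 0.6731

67.3%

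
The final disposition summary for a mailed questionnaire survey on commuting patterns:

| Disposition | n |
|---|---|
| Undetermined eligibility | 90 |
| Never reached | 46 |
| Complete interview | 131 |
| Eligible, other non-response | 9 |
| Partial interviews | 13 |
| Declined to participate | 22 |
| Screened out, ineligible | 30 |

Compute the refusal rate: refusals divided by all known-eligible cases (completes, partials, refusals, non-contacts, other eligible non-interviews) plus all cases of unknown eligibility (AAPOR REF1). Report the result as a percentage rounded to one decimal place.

Num → 22
Base → 131 + 13 + 22 + 46 + 9 + 90 = 311
REF1 = 22 / 311 = 0.0707

7.1%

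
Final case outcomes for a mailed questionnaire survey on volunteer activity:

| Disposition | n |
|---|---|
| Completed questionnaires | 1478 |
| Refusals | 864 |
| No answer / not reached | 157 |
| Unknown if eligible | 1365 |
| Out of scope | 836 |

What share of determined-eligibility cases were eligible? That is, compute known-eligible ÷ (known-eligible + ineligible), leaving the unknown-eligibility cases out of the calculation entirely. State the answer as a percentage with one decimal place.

Eligible (known) → 1478 + 864 + 157 = 2499
e = 2499 / (2499 + 836) = 2499 / 3335 = 0.7493

74.9%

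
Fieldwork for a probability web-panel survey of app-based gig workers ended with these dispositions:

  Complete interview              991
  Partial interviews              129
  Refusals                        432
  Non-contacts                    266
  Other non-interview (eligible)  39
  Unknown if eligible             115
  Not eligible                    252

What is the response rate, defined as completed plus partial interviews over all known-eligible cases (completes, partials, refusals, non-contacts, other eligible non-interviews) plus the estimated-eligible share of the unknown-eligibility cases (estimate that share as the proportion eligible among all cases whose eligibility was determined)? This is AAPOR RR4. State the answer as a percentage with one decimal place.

Num = 991 + 129 = 1120
Eligible (known) = 991 + 129 + 432 + 266 + 39 = 1857
e = 1857 / (1857 + 252) = 1857 / 2109 = 0.8805
Eligible share of unknowns = 0.8805 × 115 = 101.26
Denom = 1857 + 101.26 = 1958.26
RR4 = 1120 / 1958.26 = 0.5719

57.2%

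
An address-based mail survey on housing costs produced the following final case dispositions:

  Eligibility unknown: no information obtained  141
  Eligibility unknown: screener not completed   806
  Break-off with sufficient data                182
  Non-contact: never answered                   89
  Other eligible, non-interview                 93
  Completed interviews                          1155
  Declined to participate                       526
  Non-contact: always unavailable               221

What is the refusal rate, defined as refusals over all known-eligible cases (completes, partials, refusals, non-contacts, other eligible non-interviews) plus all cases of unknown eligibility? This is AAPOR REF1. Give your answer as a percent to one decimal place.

No answer / not reached = 89 + 221 = 310
Unknown if eligible = 806 + 141 = 947
Num → 526
Base → 1155 + 182 + 526 + 310 + 93 + 947 = 3213
REF1 = 526 / 3213 = 0.1637

16.4%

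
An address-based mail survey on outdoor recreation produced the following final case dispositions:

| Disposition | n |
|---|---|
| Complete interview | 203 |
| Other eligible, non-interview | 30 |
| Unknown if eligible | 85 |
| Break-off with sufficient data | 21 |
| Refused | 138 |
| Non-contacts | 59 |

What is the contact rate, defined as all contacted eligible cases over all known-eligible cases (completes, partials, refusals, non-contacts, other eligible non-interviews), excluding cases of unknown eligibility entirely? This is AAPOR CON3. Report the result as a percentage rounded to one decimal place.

86.9%

Num → 203 + 21 + 138 + 30 = 392
Base → 203 + 21 + 138 + 59 + 30 = 451
CON3 = 392 / 451 = 0.8692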